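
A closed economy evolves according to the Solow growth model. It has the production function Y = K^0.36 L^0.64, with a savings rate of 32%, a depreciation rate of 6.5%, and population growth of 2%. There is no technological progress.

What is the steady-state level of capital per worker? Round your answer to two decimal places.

k* ≈ 7.94

In steady state, investment equals break-even investment: s·k^α = (n + δ)·k.
Dividing both sides by k: k^(1−α) = s / (n + δ).
k^0.64 = 0.32 / (0.020 + 0.065) = 0.32 / 0.085 = 3.7647
k* = 3.7647^(1/0.64) ≈ 7.9356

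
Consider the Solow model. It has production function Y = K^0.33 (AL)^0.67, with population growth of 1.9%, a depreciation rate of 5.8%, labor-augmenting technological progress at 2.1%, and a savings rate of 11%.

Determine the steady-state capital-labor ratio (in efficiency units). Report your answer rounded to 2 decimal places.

k* ≈ 1.19

In steady state, investment equals break-even investment: s·k^α = (n + g + δ)·k.
Dividing both sides by k: k^(1−α) = s / (n + g + δ).
k^0.67 = 0.11 / (0.019 + 0.021 + 0.058) = 0.11 / 0.098 = 1.1224
k* = 1.1224^(1/0.67) ≈ 1.1881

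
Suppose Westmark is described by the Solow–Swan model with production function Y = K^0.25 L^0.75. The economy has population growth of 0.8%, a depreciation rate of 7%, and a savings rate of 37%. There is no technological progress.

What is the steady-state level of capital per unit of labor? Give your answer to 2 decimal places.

Steady state requires s·f(k) = (n + δ)·k, i.e. s·k^α = (n + δ)·k.
Rearranging, k^(1−α) = s / (n + δ).
k^0.75 = 0.37 / (0.008 + 0.070) = 0.37 / 0.078 = 4.7436
k* = 4.7436^(1/0.75) ≈ 7.9704

k* ≈ 7.97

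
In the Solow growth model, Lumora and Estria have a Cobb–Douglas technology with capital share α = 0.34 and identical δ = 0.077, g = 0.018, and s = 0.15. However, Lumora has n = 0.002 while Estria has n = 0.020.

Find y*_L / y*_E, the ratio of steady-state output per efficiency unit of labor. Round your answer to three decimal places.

y*_L / y*_E ≈ 1.092

Steady-state y* = [s/(n + g + δ)]^(α/(1−α)), so the ratio is [ (s_L/(n + g + δ)_L) / (s_E/(n + g + δ)_E) ]^0.5152.
s_L/(n + g + δ)_L = 0.15/0.097 = 1.5464; s_E/(n + g + δ)_E = 0.15/0.115 = 1.3043.
Ratio = (1.5464/1.3043)^0.5152 = 1.1856^0.5152 ≈ 1.0917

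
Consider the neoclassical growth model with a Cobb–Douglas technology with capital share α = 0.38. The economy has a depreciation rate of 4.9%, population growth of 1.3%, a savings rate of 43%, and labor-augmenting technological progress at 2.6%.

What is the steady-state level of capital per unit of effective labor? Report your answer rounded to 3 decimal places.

At the steady state, Δk = 0, so s·k^α = (n + g + δ)·k.
Dividing both sides by k: k^(1−α) = s / (n + g + δ).
k^0.62 = 0.43 / (0.013 + 0.026 + 0.049) = 0.43 / 0.088 = 4.8864
k* = 4.8864^(1/0.62) ≈ 12.9203

k* = 12.920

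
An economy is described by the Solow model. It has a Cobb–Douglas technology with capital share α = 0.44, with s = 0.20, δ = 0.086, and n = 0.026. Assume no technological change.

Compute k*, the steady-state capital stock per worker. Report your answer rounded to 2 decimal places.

In steady state, investment equals break-even investment: s·k^α = (n + δ)·k.
Dividing both sides by k: k^(1−α) = s / (n + δ).
k^0.56 = 0.20 / (0.026 + 0.086) = 0.20 / 0.112 = 1.7857
k* = 1.7857^(1/0.56) ≈ 2.8162

k* ≈ 2.82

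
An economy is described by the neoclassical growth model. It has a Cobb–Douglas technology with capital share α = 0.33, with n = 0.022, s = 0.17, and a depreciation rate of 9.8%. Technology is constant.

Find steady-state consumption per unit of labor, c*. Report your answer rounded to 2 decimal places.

Steady state requires s·f(k) = (n + δ)·k, i.e. s·k^α = (n + δ)·k.
Rearranging, k^(1−α) = s / (n + δ).
k^0.67 = 0.17 / (0.022 + 0.098) = 0.17 / 0.120 = 1.4167
k* = 1.4167^(1/0.67) ≈ 1.6819
y* = (k*)^α = 1.6819^0.33 ≈ 1.1872
c* = (1 − s)·y* = (1 − 0.17) × 1.1872 ≈ 0.9854

c* ≈ 0.99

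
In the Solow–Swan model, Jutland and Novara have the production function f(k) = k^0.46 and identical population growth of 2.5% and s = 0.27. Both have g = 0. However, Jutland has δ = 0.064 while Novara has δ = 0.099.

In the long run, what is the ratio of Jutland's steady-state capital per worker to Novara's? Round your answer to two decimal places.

Steady-state k* = [s/(n + δ)]^(1/(1−α)), so the ratio is [ (s_J/(n + δ)_J) / (s_N/(n + δ)_N) ]^1.8519.
s_J/(n + δ)_J = 0.27/0.089 = 3.0337; s_N/(n + δ)_N = 0.27/0.124 = 2.1774.
Ratio = (3.0337/2.1774)^1.8519 = 1.3933^1.8519 ≈ 1.8482

k*_J / k*_N ≈ 1.85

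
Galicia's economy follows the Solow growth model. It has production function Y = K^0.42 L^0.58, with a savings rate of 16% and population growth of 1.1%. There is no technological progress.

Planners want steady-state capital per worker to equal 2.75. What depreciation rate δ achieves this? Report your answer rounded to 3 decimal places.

δ ≈ 0.078

Steady state requires s·f(k) = (n + δ)·k, i.e. s·k^α = (n + δ)·k.
So s / (n + δ) = (k*)^(1−α) = 2.75^0.58 = 1.7981.
Therefore n + δ = s / 1.7981 = 0.16 / 1.7981 = 0.0890, so δ = 0.0890 − 0.011 = 0.0780.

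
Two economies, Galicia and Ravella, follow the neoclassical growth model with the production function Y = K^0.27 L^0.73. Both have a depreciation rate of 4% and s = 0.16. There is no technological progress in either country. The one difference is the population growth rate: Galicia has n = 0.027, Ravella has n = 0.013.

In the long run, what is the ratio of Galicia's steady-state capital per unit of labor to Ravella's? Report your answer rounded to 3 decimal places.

Steady-state k* = [s/(n + δ)]^(1/(1−α)), so the ratio is [ (s_G/(n + δ)_G) / (s_R/(n + δ)_R) ]^1.3699.
s_G/(n + δ)_G = 0.16/0.067 = 2.3881; s_R/(n + δ)_R = 0.16/0.053 = 3.0189.
Ratio = (2.3881/3.0189)^1.3699 = 0.7910^1.3699 ≈ 0.7253

ratio ≈ 0.725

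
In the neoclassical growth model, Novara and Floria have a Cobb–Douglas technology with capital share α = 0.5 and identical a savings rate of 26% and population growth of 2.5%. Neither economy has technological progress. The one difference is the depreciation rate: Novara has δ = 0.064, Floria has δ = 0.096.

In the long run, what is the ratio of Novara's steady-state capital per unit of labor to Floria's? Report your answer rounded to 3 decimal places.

ratio ≈ 1.848

Steady-state k* = [s/(n + δ)]^(1/(1−α)), so the ratio is [ (s_N/(n + δ)_N) / (s_F/(n + δ)_F) ]^2.
s_N/(n + δ)_N = 0.26/0.089 = 2.9213; s_F/(n + δ)_F = 0.26/0.121 = 2.1488.
Ratio = (2.9213/2.1488)^2 = 1.3595^2 ≈ 1.8482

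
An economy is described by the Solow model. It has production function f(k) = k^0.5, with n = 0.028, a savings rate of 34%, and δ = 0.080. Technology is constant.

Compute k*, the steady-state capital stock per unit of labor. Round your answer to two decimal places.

In steady state, investment equals break-even investment: s·k^α = (n + δ)·k.
Dividing both sides by k: k^(1−α) = s / (n + δ).
k^0.5 = 0.34 / (0.028 + 0.080) = 0.34 / 0.108 = 3.1481
k* = 3.1481^(1/0.5) ≈ 9.9105

k* = 9.91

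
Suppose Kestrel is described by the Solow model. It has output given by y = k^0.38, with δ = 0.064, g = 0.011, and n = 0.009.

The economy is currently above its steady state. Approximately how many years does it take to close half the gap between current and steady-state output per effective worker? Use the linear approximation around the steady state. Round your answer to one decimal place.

Near the steady state the convergence rate is λ = (1 − α)(n + g + δ).
λ = (1 − 0.38) × 0.084 = 0.62 × 0.084 = 0.05208
Half-life = ln 2 / λ = 0.6931 / 0.05208 ≈ 13.31 years

t_½ ≈ 13.3 years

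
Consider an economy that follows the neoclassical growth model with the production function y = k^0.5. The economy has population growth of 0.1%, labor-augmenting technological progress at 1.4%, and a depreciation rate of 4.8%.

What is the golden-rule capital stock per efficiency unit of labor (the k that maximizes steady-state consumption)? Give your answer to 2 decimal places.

The golden rule sets f'(k) = n + g + δ, i.e. α·k^(α−1) = n + g + δ.
So k^(1−α) = α / (n + g + δ) = 0.5 / 0.063 = 7.9365.
k_gold = 7.9365^(1/0.5) ≈ 62.9880

k_gold ≈ 62.99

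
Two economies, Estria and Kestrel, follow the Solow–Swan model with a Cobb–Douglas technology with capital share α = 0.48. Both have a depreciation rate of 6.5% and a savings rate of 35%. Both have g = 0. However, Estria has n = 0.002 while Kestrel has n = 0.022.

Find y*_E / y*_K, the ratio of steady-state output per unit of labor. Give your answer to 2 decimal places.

Steady-state y* = [s/(n + δ)]^(α/(1−α)), so the ratio is [ (s_E/(n + δ)_E) / (s_K/(n + δ)_K) ]^0.9231.
s_E/(n + δ)_E = 0.35/0.067 = 5.2239; s_K/(n + δ)_K = 0.35/0.087 = 4.0230.
Ratio = (5.2239/4.0230)^0.9231 = 1.2985^0.9231 ≈ 1.2727

y*_E / y*_K ≈ 1.27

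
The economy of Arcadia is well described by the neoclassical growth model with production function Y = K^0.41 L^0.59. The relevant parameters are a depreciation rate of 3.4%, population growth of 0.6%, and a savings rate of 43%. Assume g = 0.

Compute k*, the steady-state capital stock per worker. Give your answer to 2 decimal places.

k* = 56.00

Steady state requires s·f(k) = (n + δ)·k, i.e. s·k^α = (n + δ)·k.
Rearranging, k^(1−α) = s / (n + δ).
k^0.59 = 0.43 / (0.006 + 0.034) = 0.43 / 0.040 = 10.7500
k* = 10.7500^(1/0.59) ≈ 55.9951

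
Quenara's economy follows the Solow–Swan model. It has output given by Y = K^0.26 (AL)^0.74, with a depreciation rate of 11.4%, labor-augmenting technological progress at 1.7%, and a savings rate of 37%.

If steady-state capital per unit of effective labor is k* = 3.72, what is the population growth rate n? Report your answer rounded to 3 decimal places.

In steady state, investment equals break-even investment: s·k^α = (n + g + δ)·k.
So s / (n + g + δ) = (k*)^(1−α) = 3.72^0.74 = 2.6436.
Therefore n + g + δ = s / 2.6436 = 0.37 / 2.6436 = 0.1400, so n = 0.1400 − 0.131 = 0.0090.

n ≈ 0.009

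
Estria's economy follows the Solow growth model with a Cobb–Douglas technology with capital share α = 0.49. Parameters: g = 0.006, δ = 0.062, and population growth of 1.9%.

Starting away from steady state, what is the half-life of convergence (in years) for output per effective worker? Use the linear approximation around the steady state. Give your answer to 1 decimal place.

about 15.6 years

Near the steady state the convergence rate is λ = (1 − α)(n + g + δ).
λ = (1 − 0.49) × 0.087 = 0.51 × 0.087 = 0.04437
Half-life = ln 2 / λ = 0.6931 / 0.04437 ≈ 15.62 years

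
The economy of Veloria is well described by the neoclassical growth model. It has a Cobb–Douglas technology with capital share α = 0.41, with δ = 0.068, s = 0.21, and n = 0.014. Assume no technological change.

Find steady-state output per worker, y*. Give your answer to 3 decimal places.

At the steady state, Δk = 0, so s·k^α = (n + δ)·k.
Rearranging, k^(1−α) = s / (n + δ).
k^0.59 = 0.21 / (0.014 + 0.068) = 0.21 / 0.082 = 2.5610
k* = 2.5610^(1/0.59) ≈ 4.9229
y* = (k*)^α = 4.9229^0.41 ≈ 1.9223

y* ≈ 1.922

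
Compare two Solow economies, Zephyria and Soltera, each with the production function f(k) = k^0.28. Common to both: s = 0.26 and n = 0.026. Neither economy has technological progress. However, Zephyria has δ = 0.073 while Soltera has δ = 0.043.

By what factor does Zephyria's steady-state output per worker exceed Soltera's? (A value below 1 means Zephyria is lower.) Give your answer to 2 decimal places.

y*_Z / y*_S ≈ 0.87

Steady-state y* = [s/(n + δ)]^(α/(1−α)), so the ratio is [ (s_Z/(n + δ)_Z) / (s_S/(n + δ)_S) ]^0.3889.
s_Z/(n + δ)_Z = 0.26/0.099 = 2.6263; s_S/(n + δ)_S = 0.26/0.069 = 3.7681.
Ratio = (2.6263/3.7681)^0.3889 = 0.6970^0.3889 ≈ 0.8690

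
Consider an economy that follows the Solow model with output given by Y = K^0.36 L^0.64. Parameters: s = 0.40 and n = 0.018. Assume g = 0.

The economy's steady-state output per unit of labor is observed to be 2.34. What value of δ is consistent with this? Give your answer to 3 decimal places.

δ ≈ 0.070

In steady state, investment equals break-even investment: s·k^α = (n + δ)·k.
Since y* = [s/(n + δ)]^(α/(1−α)), we have s/(n + δ) = (y*)^((1−α)/α) = 2.34^1.7778 = 4.5331.
Therefore n + δ = s / 4.5331 = 0.40 / 4.5331 = 0.0882, so δ = 0.0882 − 0.018 = 0.0702.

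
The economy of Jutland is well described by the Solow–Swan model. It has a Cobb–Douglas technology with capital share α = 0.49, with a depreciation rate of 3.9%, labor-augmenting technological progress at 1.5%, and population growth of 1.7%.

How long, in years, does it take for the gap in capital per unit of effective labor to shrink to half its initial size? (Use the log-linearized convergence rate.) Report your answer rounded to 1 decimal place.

about 19.1 years

Near the steady state the convergence rate is λ = (1 − α)(n + g + δ).
λ = (1 − 0.49) × 0.071 = 0.51 × 0.071 = 0.03621
Half-life = ln 2 / λ = 0.6931 / 0.03621 ≈ 19.14 years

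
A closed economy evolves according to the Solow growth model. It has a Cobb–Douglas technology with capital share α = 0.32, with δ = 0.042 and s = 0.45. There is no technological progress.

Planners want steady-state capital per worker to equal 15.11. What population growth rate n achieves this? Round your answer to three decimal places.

In steady state, investment equals break-even investment: s·k^α = (n + δ)·k.
So s / (n + δ) = (k*)^(1−α) = 15.11^0.68 = 6.3372.
Therefore n + δ = s / 6.3372 = 0.45 / 6.3372 = 0.0710, so n = 0.0710 − 0.042 = 0.0290.

n ≈ 0.029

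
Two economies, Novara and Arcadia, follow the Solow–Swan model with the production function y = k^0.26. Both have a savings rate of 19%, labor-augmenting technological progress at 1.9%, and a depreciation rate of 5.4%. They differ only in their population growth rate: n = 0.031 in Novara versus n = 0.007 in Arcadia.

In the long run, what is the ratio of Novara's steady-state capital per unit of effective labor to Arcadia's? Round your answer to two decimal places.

Steady-state k* = [s/(n + g + δ)]^(1/(1−α)), so the ratio is [ (s_N/(n + g + δ)_N) / (s_A/(n + g + δ)_A) ]^1.3514.
s_N/(n + g + δ)_N = 0.19/0.104 = 1.8269; s_A/(n + g + δ)_A = 0.19/0.080 = 2.3750.
Ratio = (1.8269/2.3750)^1.3514 = 0.7692^1.3514 ≈ 0.7014

k*_N / k*_A ≈ 0.70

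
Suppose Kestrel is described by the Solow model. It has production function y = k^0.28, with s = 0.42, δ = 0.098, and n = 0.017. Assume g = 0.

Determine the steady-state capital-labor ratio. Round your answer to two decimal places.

k* = 6.04

Steady state requires s·f(k) = (n + δ)·k, i.e. s·k^α = (n + δ)·k.
Dividing both sides by k: k^(1−α) = s / (n + δ).
k^0.72 = 0.42 / (0.017 + 0.098) = 0.42 / 0.115 = 3.6522
k* = 3.6522^(1/0.72) ≈ 6.0440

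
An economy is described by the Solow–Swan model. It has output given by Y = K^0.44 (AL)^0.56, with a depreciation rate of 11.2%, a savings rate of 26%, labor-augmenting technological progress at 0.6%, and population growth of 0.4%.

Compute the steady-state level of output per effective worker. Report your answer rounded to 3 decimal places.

In steady state, investment equals break-even investment: s·k^α = (n + g + δ)·k.
Rearranging, k^(1−α) = s / (n + g + δ).
k^0.56 = 0.26 / (0.004 + 0.006 + 0.112) = 0.26 / 0.122 = 2.1311
k* = 2.1311^(1/0.56) ≈ 3.8618
y* = (k*)^α = 3.8618^0.44 ≈ 1.8121

y* = 1.812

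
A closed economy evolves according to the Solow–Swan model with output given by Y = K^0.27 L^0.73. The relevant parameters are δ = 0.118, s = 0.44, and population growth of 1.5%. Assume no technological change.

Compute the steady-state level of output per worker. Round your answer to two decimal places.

y* ≈ 1.56

Steady state requires s·f(k) = (n + δ)·k, i.e. s·k^α = (n + δ)·k.
Dividing both sides by k: k^(1−α) = s / (n + δ).
k^0.73 = 0.44 / (0.015 + 0.118) = 0.44 / 0.133 = 3.3083
k* = 3.3083^(1/0.73) ≈ 5.1498
y* = (k*)^α = 5.1498^0.27 ≈ 1.5566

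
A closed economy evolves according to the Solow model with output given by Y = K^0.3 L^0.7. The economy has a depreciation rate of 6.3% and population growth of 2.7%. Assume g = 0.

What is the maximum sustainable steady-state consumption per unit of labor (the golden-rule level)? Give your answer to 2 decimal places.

c_gold ≈ 1.17

At the golden rule, f'(k) = n + δ, so α·k^(α−1) = n + δ and k_gold = (α/(n + δ))^(1/(1−α)).
k_gold = (0.3/0.090)^(1/0.7) = 3.3333^1.4286 ≈ 5.5844
c_gold = f(k_gold) − (n + δ)·k_gold = 1.6753 − 0.090×5.5844 ≈ 1.1727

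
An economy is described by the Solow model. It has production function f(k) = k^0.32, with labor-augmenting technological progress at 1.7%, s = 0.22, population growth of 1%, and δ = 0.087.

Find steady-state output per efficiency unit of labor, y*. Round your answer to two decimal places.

y* = 1.36

Steady state requires s·f(k) = (n + g + δ)·k, i.e. s·k^α = (n + g + δ)·k.
Rearranging, k^(1−α) = s / (n + g + δ).
k^0.68 = 0.22 / (0.010 + 0.017 + 0.087) = 0.22 / 0.114 = 1.9298
k* = 1.9298^(1/0.68) ≈ 2.6295
y* = (k*)^α = 2.6295^0.32 ≈ 1.3626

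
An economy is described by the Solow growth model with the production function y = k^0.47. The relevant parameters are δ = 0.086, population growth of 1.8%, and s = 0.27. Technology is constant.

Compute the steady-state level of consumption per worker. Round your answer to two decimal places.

Steady state requires s·f(k) = (n + δ)·k, i.e. s·k^α = (n + δ)·k.
Rearranging, k^(1−α) = s / (n + δ).
k^0.53 = 0.27 / (0.018 + 0.086) = 0.27 / 0.104 = 2.5962
k* = 2.5962^(1/0.53) ≈ 6.0502
y* = (k*)^α = 6.0502^0.47 ≈ 2.3304
c* = (1 − s)·y* = (1 − 0.27) × 2.3304 ≈ 1.7012

c* ≈ 1.70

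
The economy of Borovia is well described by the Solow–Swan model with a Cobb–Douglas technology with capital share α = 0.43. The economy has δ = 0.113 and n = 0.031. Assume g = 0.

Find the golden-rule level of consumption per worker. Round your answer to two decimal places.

c_gold ≈ 1.30

At the golden rule, f'(k) = n + δ, so α·k^(α−1) = n + δ and k_gold = (α/(n + δ))^(1/(1−α)).
k_gold = (0.43/0.144)^(1/0.57) = 2.9861^1.7544 ≈ 6.8159
c_gold = f(k_gold) − (n + δ)·k_gold = 2.2825 − 0.144×6.8159 ≈ 1.3010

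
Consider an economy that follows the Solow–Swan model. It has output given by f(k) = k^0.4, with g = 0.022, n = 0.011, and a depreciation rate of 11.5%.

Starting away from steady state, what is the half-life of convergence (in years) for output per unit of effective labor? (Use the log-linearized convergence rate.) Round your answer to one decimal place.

t_½ ≈ 7.8 years

Near the steady state the convergence rate is λ = (1 − α)(n + g + δ).
λ = (1 − 0.4) × 0.148 = 0.6 × 0.148 = 0.0888
Half-life = ln 2 / λ = 0.6931 / 0.0888 ≈ 7.81 years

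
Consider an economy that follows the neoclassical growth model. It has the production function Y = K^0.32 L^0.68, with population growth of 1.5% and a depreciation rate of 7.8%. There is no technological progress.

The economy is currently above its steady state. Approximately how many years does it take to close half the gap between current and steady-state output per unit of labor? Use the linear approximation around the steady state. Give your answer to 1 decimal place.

t_½ ≈ 11.0 years

Near the steady state the convergence rate is λ = (1 − α)(n + δ).
λ = (1 − 0.32) × 0.093 = 0.68 × 0.093 = 0.06324
Half-life = ln 2 / λ = 0.6931 / 0.06324 ≈ 10.96 years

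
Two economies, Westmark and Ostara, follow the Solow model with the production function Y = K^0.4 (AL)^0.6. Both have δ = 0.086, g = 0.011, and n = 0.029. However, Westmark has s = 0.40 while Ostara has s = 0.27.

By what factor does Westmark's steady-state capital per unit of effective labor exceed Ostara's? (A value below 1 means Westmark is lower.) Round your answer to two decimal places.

Steady-state k* = [s/(n + g + δ)]^(1/(1−α)), so the ratio is [ (s_W/(n + g + δ)_W) / (s_O/(n + g + δ)_O) ]^1.6667.
s_W/(n + g + δ)_W = 0.40/0.126 = 3.1746; s_O/(n + g + δ)_O = 0.27/0.126 = 2.1429.
Ratio = (3.1746/2.1429)^1.6667 = 1.4815^1.6667 ≈ 1.9253

k*_W / k*_O ≈ 1.93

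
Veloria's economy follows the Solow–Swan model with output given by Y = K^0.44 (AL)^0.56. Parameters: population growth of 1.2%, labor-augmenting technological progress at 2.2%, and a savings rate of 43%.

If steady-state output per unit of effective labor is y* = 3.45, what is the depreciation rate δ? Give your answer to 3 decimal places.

In steady state, investment equals break-even investment: s·k^α = (n + g + δ)·k.
Since y* = [s/(n + g + δ)]^(α/(1−α)), we have s/(n + g + δ) = (y*)^((1−α)/α) = 3.45^1.2727 = 4.8360.
Therefore n + g + δ = s / 4.8360 = 0.43 / 4.8360 = 0.0889, so δ = 0.0889 − 0.034 = 0.0549.

δ ≈ 0.055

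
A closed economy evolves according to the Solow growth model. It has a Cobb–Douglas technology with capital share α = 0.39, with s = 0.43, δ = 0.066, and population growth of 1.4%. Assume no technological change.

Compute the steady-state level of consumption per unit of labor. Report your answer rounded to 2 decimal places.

Steady state requires s·f(k) = (n + δ)·k, i.e. s·k^α = (n + δ)·k.
Dividing both sides by k: k^(1−α) = s / (n + δ).
k^0.61 = 0.43 / (0.014 + 0.066) = 0.43 / 0.080 = 5.3750
k* = 5.3750^(1/0.61) ≈ 15.7522
y* = (k*)^α = 15.7522^0.39 ≈ 2.9306
c* = (1 − s)·y* = (1 − 0.43) × 2.9306 ≈ 1.6704

c* = 1.67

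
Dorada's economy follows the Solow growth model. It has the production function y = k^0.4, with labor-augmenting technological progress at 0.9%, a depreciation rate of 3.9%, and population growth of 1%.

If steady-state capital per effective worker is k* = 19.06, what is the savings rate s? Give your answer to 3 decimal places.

At the steady state, Δk = 0, so s·k^α = (n + g + δ)·k.
So s / (n + g + δ) = (k*)^(1−α) = 19.06^0.6 = 5.8624.
Therefore s = 5.8624 × (n + g + δ) = 5.8624 × 0.058 = 0.3400.

s ≈ 0.340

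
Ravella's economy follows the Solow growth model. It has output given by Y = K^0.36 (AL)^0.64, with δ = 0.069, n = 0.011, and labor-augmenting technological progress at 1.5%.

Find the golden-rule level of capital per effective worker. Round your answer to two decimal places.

The golden rule sets f'(k) = n + g + δ, i.e. α·k^(α−1) = n + g + δ.
So k^(1−α) = α / (n + g + δ) = 0.36 / 0.095 = 3.7895.
k_gold = 3.7895^(1/0.64) ≈ 8.0174

k_gold ≈ 8.02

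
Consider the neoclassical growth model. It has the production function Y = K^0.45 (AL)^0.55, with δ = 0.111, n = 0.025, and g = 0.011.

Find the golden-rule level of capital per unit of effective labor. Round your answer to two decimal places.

k_gold ≈ 7.65

The golden rule sets f'(k) = n + g + δ, i.e. α·k^(α−1) = n + g + δ.
So k^(1−α) = α / (n + g + δ) = 0.45 / 0.147 = 3.0612.
k_gold = 3.0612^(1/0.55) ≈ 7.6461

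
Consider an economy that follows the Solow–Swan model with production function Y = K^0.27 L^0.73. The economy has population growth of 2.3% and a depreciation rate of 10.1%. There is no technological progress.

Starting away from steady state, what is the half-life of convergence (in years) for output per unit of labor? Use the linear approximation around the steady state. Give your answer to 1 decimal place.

half-life ≈ 7.7 years

Near the steady state the convergence rate is λ = (1 − α)(n + δ).
λ = (1 − 0.27) × 0.124 = 0.73 × 0.124 = 0.09052
Half-life = ln 2 / λ = 0.6931 / 0.09052 ≈ 7.66 years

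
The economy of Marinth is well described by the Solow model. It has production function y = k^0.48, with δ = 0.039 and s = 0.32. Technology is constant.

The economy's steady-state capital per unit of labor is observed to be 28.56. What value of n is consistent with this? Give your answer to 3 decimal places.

Steady state requires s·f(k) = (n + δ)·k, i.e. s·k^α = (n + δ)·k.
So s / (n + δ) = (k*)^(1−α) = 28.56^0.52 = 5.7147.
Therefore n + δ = s / 5.7147 = 0.32 / 5.7147 = 0.0560, so n = 0.0560 − 0.039 = 0.0170.

n ≈ 0.017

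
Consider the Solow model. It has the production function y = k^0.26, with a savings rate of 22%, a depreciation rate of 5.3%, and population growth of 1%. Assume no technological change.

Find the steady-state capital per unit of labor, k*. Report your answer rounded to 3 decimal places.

Steady state requires s·f(k) = (n + δ)·k, i.e. s·k^α = (n + δ)·k.
Dividing both sides by k: k^(1−α) = s / (n + δ).
k^0.74 = 0.22 / (0.010 + 0.053) = 0.22 / 0.063 = 3.4921
k* = 3.4921^(1/0.74) ≈ 5.4188

k* ≈ 5.419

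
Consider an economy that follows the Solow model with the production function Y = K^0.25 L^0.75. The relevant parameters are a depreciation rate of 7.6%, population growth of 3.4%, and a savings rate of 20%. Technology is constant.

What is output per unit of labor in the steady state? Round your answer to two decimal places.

Steady state requires s·f(k) = (n + δ)·k, i.e. s·k^α = (n + δ)·k.
Rearranging, k^(1−α) = s / (n + δ).
k^0.75 = 0.20 / (0.034 + 0.076) = 0.20 / 0.110 = 1.8182
k* = 1.8182^(1/0.75) ≈ 2.2192
y* = (k*)^α = 2.2192^0.25 ≈ 1.2205

y* ≈ 1.22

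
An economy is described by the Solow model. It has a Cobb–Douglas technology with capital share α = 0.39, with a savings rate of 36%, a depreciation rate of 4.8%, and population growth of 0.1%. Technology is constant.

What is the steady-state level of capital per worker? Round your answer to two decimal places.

Steady state requires s·f(k) = (n + δ)·k, i.e. s·k^α = (n + δ)·k.
Rearranging, k^(1−α) = s / (n + δ).
k^0.61 = 0.36 / (0.001 + 0.048) = 0.36 / 0.049 = 7.3469
k* = 7.3469^(1/0.61) ≈ 26.2932

k* ≈ 26.29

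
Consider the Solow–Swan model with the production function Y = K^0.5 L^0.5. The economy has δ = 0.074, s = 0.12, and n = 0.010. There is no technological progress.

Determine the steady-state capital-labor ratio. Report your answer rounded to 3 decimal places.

k* = 2.041

In steady state, investment equals break-even investment: s·k^α = (n + δ)·k.
Dividing both sides by k: k^(1−α) = s / (n + δ).
k^0.5 = 0.12 / (0.010 + 0.074) = 0.12 / 0.084 = 1.4286
k* = 1.4286^(1/0.5) ≈ 2.0409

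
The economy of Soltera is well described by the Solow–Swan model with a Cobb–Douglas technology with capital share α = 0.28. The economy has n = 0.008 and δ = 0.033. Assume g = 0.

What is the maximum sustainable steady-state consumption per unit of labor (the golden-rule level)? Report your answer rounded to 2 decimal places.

c_gold ≈ 1.52

At the golden rule, f'(k) = n + δ, so α·k^(α−1) = n + δ and k_gold = (α/(n + δ))^(1/(1−α)).
k_gold = (0.28/0.041)^(1/0.72) = 6.8293^1.3889 ≈ 14.4167
c_gold = f(k_gold) − (n + δ)·k_gold = 2.1110 − 0.041×14.4167 ≈ 1.5199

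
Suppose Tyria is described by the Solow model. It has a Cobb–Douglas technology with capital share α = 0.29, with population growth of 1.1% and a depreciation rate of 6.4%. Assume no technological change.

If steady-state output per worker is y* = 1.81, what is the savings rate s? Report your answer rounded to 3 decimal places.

s ≈ 0.321

Steady state requires s·f(k) = (n + δ)·k, i.e. s·k^α = (n + δ)·k.
Since y* = [s/(n + δ)]^(α/(1−α)), we have s/(n + δ) = (y*)^((1−α)/α) = 1.81^2.4483 = 4.2744.
Therefore s = 4.2744 × (n + δ) = 4.2744 × 0.075 = 0.3206.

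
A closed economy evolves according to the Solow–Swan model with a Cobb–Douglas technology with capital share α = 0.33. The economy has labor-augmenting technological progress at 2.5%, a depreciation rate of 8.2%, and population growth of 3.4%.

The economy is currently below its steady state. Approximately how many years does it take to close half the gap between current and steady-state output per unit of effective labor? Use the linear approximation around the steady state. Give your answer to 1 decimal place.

t_½ ≈ 7.3 years

Near the steady state the convergence rate is λ = (1 − α)(n + g + δ).
λ = (1 − 0.33) × 0.141 = 0.67 × 0.141 = 0.09447
Half-life = ln 2 / λ = 0.6931 / 0.09447 ≈ 7.34 years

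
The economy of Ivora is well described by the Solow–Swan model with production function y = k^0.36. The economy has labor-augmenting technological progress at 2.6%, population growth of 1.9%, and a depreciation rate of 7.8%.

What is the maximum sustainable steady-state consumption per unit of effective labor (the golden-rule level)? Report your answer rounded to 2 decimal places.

At the golden rule, f'(k) = n + g + δ, so α·k^(α−1) = n + g + δ and k_gold = (α/(n + g + δ))^(1/(1−α)).
k_gold = (0.36/0.123)^(1/0.64) = 2.9268^1.5625 ≈ 5.3547
c_gold = f(k_gold) − (n + g + δ)·k_gold = 1.8296 − 0.123×5.3547 ≈ 1.1710

c_gold ≈ 1.17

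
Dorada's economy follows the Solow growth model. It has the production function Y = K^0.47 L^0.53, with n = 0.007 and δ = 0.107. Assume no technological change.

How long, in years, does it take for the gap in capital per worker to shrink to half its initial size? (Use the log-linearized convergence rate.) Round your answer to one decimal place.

Near the steady state the convergence rate is λ = (1 − α)(n + δ).
λ = (1 − 0.47) × 0.114 = 0.53 × 0.114 = 0.06042
Half-life = ln 2 / λ = 0.6931 / 0.06042 ≈ 11.47 years

half-life ≈ 11.5 years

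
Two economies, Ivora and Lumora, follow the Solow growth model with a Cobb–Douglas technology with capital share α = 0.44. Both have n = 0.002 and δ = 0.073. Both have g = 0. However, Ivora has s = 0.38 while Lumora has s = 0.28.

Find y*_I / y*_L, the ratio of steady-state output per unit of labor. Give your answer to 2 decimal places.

y*_I / y*_L ≈ 1.27

Steady-state y* = [s/(n + δ)]^(α/(1−α)), so the ratio is [ (s_I/(n + δ)_I) / (s_L/(n + δ)_L) ]^0.7857.
s_I/(n + δ)_I = 0.38/0.075 = 5.0667; s_L/(n + δ)_L = 0.28/0.075 = 3.7333.
Ratio = (5.0667/3.7333)^0.7857 = 1.3572^0.7857 ≈ 1.2712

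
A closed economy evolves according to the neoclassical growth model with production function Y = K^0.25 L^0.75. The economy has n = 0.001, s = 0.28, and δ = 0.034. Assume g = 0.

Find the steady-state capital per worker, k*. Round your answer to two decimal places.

k* = 16.00

Steady state requires s·f(k) = (n + δ)·k, i.e. s·k^α = (n + δ)·k.
Dividing both sides by k: k^(1−α) = s / (n + δ).
k^0.75 = 0.28 / (0.001 + 0.034) = 0.28 / 0.035 = 8.0000
k* = 8.0000^(1/0.75) ≈ 16.0000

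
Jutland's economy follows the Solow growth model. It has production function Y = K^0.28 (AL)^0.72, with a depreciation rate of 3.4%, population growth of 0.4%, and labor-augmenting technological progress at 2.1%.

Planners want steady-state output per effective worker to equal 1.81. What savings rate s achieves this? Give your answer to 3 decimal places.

At the steady state, Δk = 0, so s·k^α = (n + g + δ)·k.
Since y* = [s/(n + g + δ)]^(α/(1−α)), we have s/(n + g + δ) = (y*)^((1−α)/α) = 1.81^2.5714 = 4.5983.
Therefore s = 4.5983 × (n + g + δ) = 4.5983 × 0.059 = 0.2713.

s ≈ 0.271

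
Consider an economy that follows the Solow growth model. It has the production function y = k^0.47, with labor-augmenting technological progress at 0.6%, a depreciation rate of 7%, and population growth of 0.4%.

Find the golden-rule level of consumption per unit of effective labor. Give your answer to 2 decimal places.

At the golden rule, f'(k) = n + g + δ, so α·k^(α−1) = n + g + δ and k_gold = (α/(n + g + δ))^(1/(1−α)).
k_gold = (0.47/0.080)^(1/0.53) = 5.8750^1.8868 ≈ 28.2465
c_gold = f(k_gold) − (n + g + δ)·k_gold = 4.8079 − 0.080×28.2465 ≈ 2.5482

c_gold ≈ 2.55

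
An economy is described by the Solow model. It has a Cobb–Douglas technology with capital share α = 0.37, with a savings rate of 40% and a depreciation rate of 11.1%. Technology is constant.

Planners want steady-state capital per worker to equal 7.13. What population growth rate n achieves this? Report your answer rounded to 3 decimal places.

n ≈ 0.005

In steady state, investment equals break-even investment: s·k^α = (n + δ)·k.
So s / (n + δ) = (k*)^(1−α) = 7.13^0.63 = 3.4470.
Therefore n + δ = s / 3.4470 = 0.40 / 3.4470 = 0.1160, so n = 0.1160 − 0.111 = 0.0050.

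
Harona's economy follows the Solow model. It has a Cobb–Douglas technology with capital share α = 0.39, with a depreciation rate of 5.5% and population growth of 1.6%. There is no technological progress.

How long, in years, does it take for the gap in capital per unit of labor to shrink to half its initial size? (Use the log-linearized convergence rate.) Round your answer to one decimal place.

half-life ≈ 16.0 years

Near the steady state the convergence rate is λ = (1 − α)(n + δ).
λ = (1 − 0.39) × 0.071 = 0.61 × 0.071 = 0.04331
Half-life = ln 2 / λ = 0.6931 / 0.04331 ≈ 16.00 years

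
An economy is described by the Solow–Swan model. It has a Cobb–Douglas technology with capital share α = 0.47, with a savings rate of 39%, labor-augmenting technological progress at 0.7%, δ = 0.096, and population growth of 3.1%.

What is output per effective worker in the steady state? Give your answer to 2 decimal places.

y* ≈ 2.58

At the steady state, Δk = 0, so s·k^α = (n + g + δ)·k.
Dividing both sides by k: k^(1−α) = s / (n + g + δ).
k^0.53 = 0.39 / (0.031 + 0.007 + 0.096) = 0.39 / 0.134 = 2.9104
k* = 2.9104^(1/0.53) ≈ 7.5055
y* = (k*)^α = 7.5055^0.47 ≈ 2.5789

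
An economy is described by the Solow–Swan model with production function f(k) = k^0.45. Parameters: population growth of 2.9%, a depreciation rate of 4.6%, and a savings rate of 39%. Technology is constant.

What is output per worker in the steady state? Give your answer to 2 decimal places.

y* = 3.85

In steady state, investment equals break-even investment: s·k^α = (n + δ)·k.
Rearranging, k^(1−α) = s / (n + δ).
k^0.55 = 0.39 / (0.029 + 0.046) = 0.39 / 0.075 = 5.2000
k* = 5.2000^(1/0.55) ≈ 20.0366
y* = (k*)^α = 20.0366^0.45 ≈ 3.8532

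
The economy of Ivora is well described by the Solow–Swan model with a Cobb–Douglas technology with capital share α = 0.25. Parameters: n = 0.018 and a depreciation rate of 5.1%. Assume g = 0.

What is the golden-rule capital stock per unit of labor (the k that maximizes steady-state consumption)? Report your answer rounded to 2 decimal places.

The golden rule sets f'(k) = n + δ, i.e. α·k^(α−1) = n + δ.
So k^(1−α) = α / (n + δ) = 0.25 / 0.069 = 3.6232.
k_gold = 3.6232^(1/0.75) ≈ 5.5649

k_gold ≈ 5.56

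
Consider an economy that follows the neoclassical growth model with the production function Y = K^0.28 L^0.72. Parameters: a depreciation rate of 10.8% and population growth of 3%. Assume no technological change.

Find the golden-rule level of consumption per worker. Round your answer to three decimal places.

c_gold ≈ 0.948

At the golden rule, f'(k) = n + δ, so α·k^(α−1) = n + δ and k_gold = (α/(n + δ))^(1/(1−α)).
k_gold = (0.28/0.138)^(1/0.72) = 2.0290^1.3889 ≈ 2.6717
c_gold = f(k_gold) − (n + δ)·k_gold = 1.3167 − 0.138×2.6717 ≈ 0.9480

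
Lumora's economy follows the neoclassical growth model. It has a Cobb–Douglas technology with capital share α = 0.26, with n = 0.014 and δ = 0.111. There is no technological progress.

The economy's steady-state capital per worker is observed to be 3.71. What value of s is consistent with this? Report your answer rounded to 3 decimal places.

At the steady state, Δk = 0, so s·k^α = (n + δ)·k.
So s / (n + δ) = (k*)^(1−α) = 3.71^0.74 = 2.6384.
Therefore s = 2.6384 × (n + δ) = 2.6384 × 0.125 = 0.3298.

s ≈ 0.330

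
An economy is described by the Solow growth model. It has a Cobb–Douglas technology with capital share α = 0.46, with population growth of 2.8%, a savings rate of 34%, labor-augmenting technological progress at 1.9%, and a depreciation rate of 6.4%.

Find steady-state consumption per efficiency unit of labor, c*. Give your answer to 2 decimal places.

c* ≈ 1.71

Steady state requires s·f(k) = (n + g + δ)·k, i.e. s·k^α = (n + g + δ)·k.
Rearranging, k^(1−α) = s / (n + g + δ).
k^0.54 = 0.34 / (0.028 + 0.019 + 0.064) = 0.34 / 0.111 = 3.0631
k* = 3.0631^(1/0.54) ≈ 7.9487
y* = (k*)^α = 7.9487^0.46 ≈ 2.5950
c* = (1 − s)·y* = (1 − 0.34) × 2.5950 ≈ 1.7127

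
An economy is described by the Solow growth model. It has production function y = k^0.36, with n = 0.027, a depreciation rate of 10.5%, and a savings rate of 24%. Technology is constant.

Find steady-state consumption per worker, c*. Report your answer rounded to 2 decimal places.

c* = 1.06

At the steady state, Δk = 0, so s·k^α = (n + δ)·k.
Dividing both sides by k: k^(1−α) = s / (n + δ).
k^0.64 = 0.24 / (0.027 + 0.105) = 0.24 / 0.132 = 1.8182
k* = 1.8182^(1/0.64) ≈ 2.5450
y* = (k*)^α = 2.5450^0.36 ≈ 1.3997
c* = (1 − s)·y* = (1 − 0.24) × 1.3997 ≈ 1.0638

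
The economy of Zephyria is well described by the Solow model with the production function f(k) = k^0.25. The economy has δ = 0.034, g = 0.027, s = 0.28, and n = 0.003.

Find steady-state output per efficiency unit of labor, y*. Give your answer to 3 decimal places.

Steady state requires s·f(k) = (n + g + δ)·k, i.e. s·k^α = (n + g + δ)·k.
Dividing both sides by k: k^(1−α) = s / (n + g + δ).
k^0.75 = 0.28 / (0.003 + 0.027 + 0.034) = 0.28 / 0.064 = 4.3750
k* = 4.3750^(1/0.75) ≈ 7.1555
y* = (k*)^α = 7.1555^0.25 ≈ 1.6355

y* = 1.636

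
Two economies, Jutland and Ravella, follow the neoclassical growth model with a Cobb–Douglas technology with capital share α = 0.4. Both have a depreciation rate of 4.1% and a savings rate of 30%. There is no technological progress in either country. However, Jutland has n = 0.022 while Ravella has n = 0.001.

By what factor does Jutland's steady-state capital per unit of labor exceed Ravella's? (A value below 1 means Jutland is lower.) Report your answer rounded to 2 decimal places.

ratio ≈ 0.51

Steady-state k* = [s/(n + δ)]^(1/(1−α)), so the ratio is [ (s_J/(n + δ)_J) / (s_R/(n + δ)_R) ]^1.6667.
s_J/(n + δ)_J = 0.30/0.063 = 4.7619; s_R/(n + δ)_R = 0.30/0.042 = 7.1429.
Ratio = (4.7619/7.1429)^1.6667 = 0.6667^1.6667 ≈ 0.5088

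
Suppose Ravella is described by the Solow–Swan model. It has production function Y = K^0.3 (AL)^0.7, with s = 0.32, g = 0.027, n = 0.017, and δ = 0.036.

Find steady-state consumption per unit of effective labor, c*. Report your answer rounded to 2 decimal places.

c* = 1.23

Steady state requires s·f(k) = (n + g + δ)·k, i.e. s·k^α = (n + g + δ)·k.
Dividing both sides by k: k^(1−α) = s / (n + g + δ).
k^0.7 = 0.32 / (0.017 + 0.027 + 0.036) = 0.32 / 0.080 = 4.0000
k* = 4.0000^(1/0.7) ≈ 7.2458
y* = (k*)^α = 7.2458^0.3 ≈ 1.8114
c* = (1 − s)·y* = (1 − 0.32) × 1.8114 ≈ 1.2318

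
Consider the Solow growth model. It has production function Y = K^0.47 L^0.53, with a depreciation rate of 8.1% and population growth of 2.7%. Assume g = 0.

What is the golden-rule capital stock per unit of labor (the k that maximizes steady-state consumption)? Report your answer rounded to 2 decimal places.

k_gold ≈ 16.03

The golden rule sets f'(k) = n + δ, i.e. α·k^(α−1) = n + δ.
So k^(1−α) = α / (n + δ) = 0.47 / 0.108 = 4.3519.
k_gold = 4.3519^(1/0.53) ≈ 16.0345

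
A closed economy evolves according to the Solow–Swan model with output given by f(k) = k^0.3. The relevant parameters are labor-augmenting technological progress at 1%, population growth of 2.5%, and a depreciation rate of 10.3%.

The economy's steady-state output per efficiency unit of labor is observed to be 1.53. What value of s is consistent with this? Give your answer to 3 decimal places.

s ≈ 0.372

In steady state, investment equals break-even investment: s·k^α = (n + g + δ)·k.
Since y* = [s/(n + g + δ)]^(α/(1−α)), we have s/(n + g + δ) = (y*)^((1−α)/α) = 1.53^2.3333 = 2.6974.
Therefore s = 2.6974 × (n + g + δ) = 2.6974 × 0.138 = 0.3722.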